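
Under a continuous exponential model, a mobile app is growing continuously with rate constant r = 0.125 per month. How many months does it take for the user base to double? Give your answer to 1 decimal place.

doubling time = ln(2) / |r| = 0.69315 / 0.125

doubling time ≈ 5.5 months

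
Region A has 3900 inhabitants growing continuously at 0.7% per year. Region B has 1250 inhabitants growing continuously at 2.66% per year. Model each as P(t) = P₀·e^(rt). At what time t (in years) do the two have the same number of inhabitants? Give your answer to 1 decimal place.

3900·e^(0.007t) = 1250·e^(0.0266t)
3900/1250 = e^((0.0266 − 0.007)t) → ln(3.12) = 0.0196·t
t = 1.13783 / 0.0196

t ≈ 58.1 years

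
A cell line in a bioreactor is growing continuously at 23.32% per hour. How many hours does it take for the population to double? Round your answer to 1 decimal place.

doubling time = ln(2) / |r| = 0.69315 / 0.2332

doubling time ≈ 3.0 hours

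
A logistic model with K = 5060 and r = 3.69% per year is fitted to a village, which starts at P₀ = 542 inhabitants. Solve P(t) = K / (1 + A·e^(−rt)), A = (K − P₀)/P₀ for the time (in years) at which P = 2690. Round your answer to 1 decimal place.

t ≈ 60.9 years

A = (5060 − 542)/542 = 8.33579
2690 = 5060/(1 + 8.33579·e^(−0.0369t)) → 1 + 8.33579·e^(−0.0369t) = 1.88104
e^(−0.0369t) = 0.105694 → t = ln(9.4613)/0.0369 = 2.24721/0.0369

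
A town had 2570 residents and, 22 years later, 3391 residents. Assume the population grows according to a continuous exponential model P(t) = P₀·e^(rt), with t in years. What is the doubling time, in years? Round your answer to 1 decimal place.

doubling time ≈ 55.0 years

r = ln(3391/2570) / 22 = ln(1.31946) / 22 ≈ 0.012601 per year
doubling time = ln 2 / |r| = 0.69315 / 0.012601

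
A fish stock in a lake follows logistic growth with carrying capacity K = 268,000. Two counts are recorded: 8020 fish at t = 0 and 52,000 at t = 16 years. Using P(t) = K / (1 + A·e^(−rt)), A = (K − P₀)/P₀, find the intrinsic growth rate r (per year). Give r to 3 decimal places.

r ≈ 0.128 per year

A = (268000 − 8020)/8020 = 32.41646
52000 = 268000/(1 + 32.41646·e^(−r·16)) → e^(−16r) = (5.15385 − 1)/32.41646 = 0.12814
r = −ln(0.12814)/16 = 2.05463/16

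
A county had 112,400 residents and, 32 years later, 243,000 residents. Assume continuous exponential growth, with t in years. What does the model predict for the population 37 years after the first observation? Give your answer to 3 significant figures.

≈ 274,000 residents

r = ln(243000/112400) / 32 ≈ 0.024094 per year
P(37) = 112400 · e^(0.024094·37) = 112400 · 2.4387 ≈ 274110.09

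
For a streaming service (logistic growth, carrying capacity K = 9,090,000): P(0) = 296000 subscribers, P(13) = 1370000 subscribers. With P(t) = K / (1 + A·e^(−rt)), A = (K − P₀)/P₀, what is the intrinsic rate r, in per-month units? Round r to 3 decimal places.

r ≈ 0.128 per month

A = (9090000 − 296000)/296000 = 29.70946
1370000 = 9090000/(1 + 29.70946·e^(−r·13)) → e^(−13r) = (6.63504 − 1)/29.70946 = 0.189671
r = −ln(0.189671)/13 = 1.66246/13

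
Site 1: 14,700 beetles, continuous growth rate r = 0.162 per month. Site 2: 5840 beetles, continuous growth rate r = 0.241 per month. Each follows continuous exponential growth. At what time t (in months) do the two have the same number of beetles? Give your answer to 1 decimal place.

t ≈ 11.7 months

14700·e^(0.162t) = 5840·e^(0.241t)
14700/5840 = e^((0.241 − 0.162)t) → ln(2.51712) = 0.079·t
t = 0.92312 / 0.079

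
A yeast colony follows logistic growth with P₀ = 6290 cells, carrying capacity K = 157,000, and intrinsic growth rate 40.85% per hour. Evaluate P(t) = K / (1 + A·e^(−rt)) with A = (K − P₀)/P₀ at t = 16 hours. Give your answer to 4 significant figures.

≈ 151,700 cells

A = (157000 − 6290)/6290 = 23.96025
P(16) = 157000 / (1 + 23.96025·e^(−0.4085·16)) = 157000 / (1 + 23.96025·0.00145)
= 157000 / 1.03475 ≈ 151727.61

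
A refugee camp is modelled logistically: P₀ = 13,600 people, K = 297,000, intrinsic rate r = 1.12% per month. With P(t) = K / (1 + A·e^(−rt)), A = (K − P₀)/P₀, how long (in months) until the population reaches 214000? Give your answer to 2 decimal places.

t ≈ 355.71 months

A = (297000 − 13600)/13600 = 20.83824
214000 = 297000/(1 + 20.83824·e^(−0.0112t)) → 1 + 20.83824·e^(−0.0112t) = 1.38785
e^(−0.0112t) = 0.018612 → t = ln(53.7275)/0.0112 = 3.98392/0.0112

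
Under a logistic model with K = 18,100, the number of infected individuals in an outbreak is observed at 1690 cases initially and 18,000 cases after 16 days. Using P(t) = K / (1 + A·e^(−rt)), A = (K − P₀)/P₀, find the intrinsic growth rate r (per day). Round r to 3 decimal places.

r ≈ 0.467 per day

A = (18100 − 1690)/1690 = 9.71006
18000 = 18100/(1 + 9.71006·e^(−r·16)) → e^(−16r) = (1.00556 − 1)/9.71006 = 0.000572
r = −ln(0.000572)/16 = 7.46612/16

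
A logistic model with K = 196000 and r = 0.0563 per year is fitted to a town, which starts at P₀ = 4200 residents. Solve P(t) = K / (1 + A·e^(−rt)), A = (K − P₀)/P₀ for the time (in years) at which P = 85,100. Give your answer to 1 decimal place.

t ≈ 63.2 years

A = (196000 − 4200)/4200 = 45.66667
85100 = 196000/(1 + 45.66667·e^(−0.0563t)) → 1 + 45.66667·e^(−0.0563t) = 2.30317
e^(−0.0563t) = 0.028537 → t = ln(35.04268)/0.0563 = 3.55657/0.0563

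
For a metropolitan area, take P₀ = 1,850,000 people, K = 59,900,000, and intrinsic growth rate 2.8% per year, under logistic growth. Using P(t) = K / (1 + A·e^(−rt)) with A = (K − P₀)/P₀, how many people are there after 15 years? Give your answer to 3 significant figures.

A = (59900000 − 1850000)/1850000 = 31.37838
P(15) = 59900000 / (1 + 31.37838·e^(−0.028·15)) = 59900000 / (1 + 31.37838·0.657047)
= 59900000 / 21.61706 ≈ 2770959.13

≈ 2,770,000 people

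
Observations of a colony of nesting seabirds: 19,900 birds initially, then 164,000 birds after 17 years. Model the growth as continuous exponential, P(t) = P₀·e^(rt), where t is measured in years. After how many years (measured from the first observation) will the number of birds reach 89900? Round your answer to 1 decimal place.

r = ln(164000/19900) / 17 ≈ 0.124067 per year
t = ln(89900/19900) / r = 1.50798 / 0.124067 ≈ 12.155

t ≈ 12.2 years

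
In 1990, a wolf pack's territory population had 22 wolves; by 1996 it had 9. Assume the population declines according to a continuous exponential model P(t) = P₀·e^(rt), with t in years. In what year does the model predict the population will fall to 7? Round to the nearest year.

r = ln(9/22) / 6 = -0.89382/6 ≈ -0.14897 per year
t = ln(7/22) / r = -1.14513/-0.14897 ≈ 7.69 years after 1990

year 1998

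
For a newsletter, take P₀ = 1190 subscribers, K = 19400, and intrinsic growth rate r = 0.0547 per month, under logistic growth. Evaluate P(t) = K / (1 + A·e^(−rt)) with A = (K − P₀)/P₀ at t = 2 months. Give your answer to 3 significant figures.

≈ 1,320 subscribers

A = (19400 − 1190)/1190 = 15.30252
P(2) = 19400 / (1 + 15.30252·e^(−0.0547·2)) = 19400 / (1 + 15.30252·0.896372)
= 19400 / 14.71675 ≈ 1318.23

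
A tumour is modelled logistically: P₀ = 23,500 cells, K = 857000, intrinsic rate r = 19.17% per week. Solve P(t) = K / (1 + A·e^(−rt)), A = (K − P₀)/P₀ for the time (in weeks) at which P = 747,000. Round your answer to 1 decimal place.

t ≈ 28.6 weeks

A = (857000 − 23500)/23500 = 35.46809
747000 = 857000/(1 + 35.46809·e^(−0.1917t)) → 1 + 35.46809·e^(−0.1917t) = 1.14726
e^(−0.1917t) = 0.004152 → t = ln(240.86054)/0.1917 = 5.48422/0.1917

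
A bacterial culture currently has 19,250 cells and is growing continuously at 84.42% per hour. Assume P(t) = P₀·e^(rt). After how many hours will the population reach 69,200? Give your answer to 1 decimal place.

69200 = 19250 · e^(0.8442·t)
t = ln(69200/19250) / 0.8442 = ln(3.59481) / 0.8442 = 1.27949 / 0.8442

t ≈ 1.5 hours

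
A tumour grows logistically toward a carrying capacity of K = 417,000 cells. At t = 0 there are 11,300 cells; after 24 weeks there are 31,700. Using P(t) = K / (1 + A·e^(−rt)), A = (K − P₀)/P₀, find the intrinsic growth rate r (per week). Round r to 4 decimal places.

r ≈ 0.0451 per week

A = (417000 − 11300)/11300 = 35.90265
31700 = 417000/(1 + 35.90265·e^(−r·24)) → e^(−24r) = (13.15457 − 1)/35.90265 = 0.338542
r = −ln(0.338542)/24 = 1.08311/24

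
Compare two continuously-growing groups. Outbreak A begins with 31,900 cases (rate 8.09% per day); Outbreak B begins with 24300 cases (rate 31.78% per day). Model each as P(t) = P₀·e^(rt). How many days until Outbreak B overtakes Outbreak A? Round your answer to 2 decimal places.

31900·e^(0.0809t) = 24300·e^(0.3178t)
31900/24300 = e^((0.3178 − 0.0809)t) → ln(1.31276) = 0.2369·t
t = 0.27213 / 0.2369

t ≈ 1.15 days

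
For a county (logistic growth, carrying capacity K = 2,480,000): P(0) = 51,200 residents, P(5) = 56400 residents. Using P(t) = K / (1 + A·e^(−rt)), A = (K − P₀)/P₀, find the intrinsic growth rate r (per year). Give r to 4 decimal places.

r ≈ 0.0198 per year

A = (2480000 − 51200)/51200 = 47.4375
56400 = 2480000/(1 + 47.4375·e^(−r·5)) → e^(−5r) = (43.97163 − 1)/47.4375 = 0.905858
r = −ln(0.905858)/5 = 0.09887/5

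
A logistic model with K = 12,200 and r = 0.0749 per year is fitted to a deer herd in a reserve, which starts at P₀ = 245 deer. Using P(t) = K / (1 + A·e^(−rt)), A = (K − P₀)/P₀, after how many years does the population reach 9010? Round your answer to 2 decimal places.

A = (12200 − 245)/245 = 48.79592
9010 = 12200/(1 + 48.79592·e^(−0.0749t)) → 1 + 48.79592·e^(−0.0749t) = 1.35405
e^(−0.0749t) = 0.007256 → t = ln(137.8217)/0.0749 = 4.92596/0.0749

t ≈ 65.77 years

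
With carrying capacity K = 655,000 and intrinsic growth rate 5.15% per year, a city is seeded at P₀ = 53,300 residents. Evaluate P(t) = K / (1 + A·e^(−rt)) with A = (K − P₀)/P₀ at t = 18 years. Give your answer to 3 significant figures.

A = (655000 − 53300)/53300 = 11.28893
P(18) = 655000 / (1 + 11.28893·e^(−0.0515·18)) = 655000 / (1 + 11.28893·0.395739)
= 655000 / 5.46747 ≈ 119799.43

≈ 120,000 residents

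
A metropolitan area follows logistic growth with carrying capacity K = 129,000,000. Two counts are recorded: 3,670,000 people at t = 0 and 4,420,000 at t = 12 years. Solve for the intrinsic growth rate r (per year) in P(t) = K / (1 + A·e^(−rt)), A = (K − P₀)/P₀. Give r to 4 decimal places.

A = (129000000 − 3670000)/3670000 = 34.14986
4420000 = 129000000/(1 + 34.14986·e^(−r·12)) → e^(−12r) = (29.18552 − 1)/34.14986 = 0.825348
r = −ln(0.825348)/12 = 0.19195/12

r ≈ 0.0160 per year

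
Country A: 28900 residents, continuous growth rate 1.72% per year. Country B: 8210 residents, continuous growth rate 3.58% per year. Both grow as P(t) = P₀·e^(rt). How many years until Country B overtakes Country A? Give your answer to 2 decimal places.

28900·e^(0.0172t) = 8210·e^(0.0358t)
28900/8210 = e^((0.0358 − 0.0172)t) → ln(3.5201) = 0.0186·t
t = 1.25849 / 0.0186

t ≈ 67.66 years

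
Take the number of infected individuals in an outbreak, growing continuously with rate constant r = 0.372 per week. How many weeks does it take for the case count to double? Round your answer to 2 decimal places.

doubling time ≈ 1.86 weeks

doubling time = ln(2) / |r| = 0.69315 / 0.372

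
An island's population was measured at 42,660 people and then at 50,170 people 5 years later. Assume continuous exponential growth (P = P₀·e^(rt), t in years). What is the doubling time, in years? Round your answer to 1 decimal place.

r = ln(50170/42660) / 5 = ln(1.17604) / 5 ≈ 0.032431 per year
doubling time = ln 2 / |r| = 0.69315 / 0.032431

doubling time ≈ 21.4 years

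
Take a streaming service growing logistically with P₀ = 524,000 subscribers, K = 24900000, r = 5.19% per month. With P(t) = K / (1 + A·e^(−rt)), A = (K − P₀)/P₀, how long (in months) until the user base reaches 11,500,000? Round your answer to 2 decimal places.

t ≈ 71.04 months

A = (24900000 − 524000)/524000 = 46.51908
11500000 = 24900000/(1 + 46.51908·e^(−0.0519t)) → 1 + 46.51908·e^(−0.0519t) = 2.16522
e^(−0.0519t) = 0.025048 → t = ln(39.92309)/0.0519 = 3.68695/0.0519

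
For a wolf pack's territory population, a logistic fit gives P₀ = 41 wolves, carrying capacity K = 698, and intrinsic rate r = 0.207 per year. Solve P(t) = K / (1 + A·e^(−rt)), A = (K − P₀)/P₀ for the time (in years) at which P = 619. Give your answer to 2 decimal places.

A = (698 − 41)/41 = 16.02439
619 = 698/(1 + 16.02439·e^(−0.207t)) → 1 + 16.02439·e^(−0.207t) = 1.12763
e^(−0.207t) = 0.007964 → t = ln(125.5582)/0.207 = 4.83277/0.207

t ≈ 23.35 years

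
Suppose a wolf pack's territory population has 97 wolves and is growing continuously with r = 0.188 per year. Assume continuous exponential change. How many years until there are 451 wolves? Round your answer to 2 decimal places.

451 = 97 · e^(0.188·t)
t = ln(451/97) / 0.188 = ln(4.64948) / 0.188 = 1.53676 / 0.188

t ≈ 8.17 years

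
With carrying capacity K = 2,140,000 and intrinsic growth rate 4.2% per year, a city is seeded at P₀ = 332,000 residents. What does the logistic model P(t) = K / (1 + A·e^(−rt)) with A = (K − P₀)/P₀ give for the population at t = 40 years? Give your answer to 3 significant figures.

≈ 1,060,000 residents

A = (2140000 − 332000)/332000 = 5.44578
P(40) = 2140000 / (1 + 5.44578·e^(−0.042·40)) = 2140000 / (1 + 5.44578·0.186374)
= 2140000 / 2.01495 ≈ 1062059.9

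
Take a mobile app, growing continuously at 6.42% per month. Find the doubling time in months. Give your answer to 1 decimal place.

doubling time ≈ 10.8 months

doubling time = ln(2) / |r| = 0.69315 / 0.0642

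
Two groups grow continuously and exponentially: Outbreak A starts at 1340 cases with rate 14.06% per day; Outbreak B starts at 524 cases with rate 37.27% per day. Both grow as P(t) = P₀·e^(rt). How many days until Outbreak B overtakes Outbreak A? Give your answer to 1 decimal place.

t ≈ 4.0 days

1340·e^(0.1406t) = 524·e^(0.3727t)
1340/524 = e^((0.3727 − 0.1406)t) → ln(2.55725) = 0.2321·t
t = 0.93893 / 0.2321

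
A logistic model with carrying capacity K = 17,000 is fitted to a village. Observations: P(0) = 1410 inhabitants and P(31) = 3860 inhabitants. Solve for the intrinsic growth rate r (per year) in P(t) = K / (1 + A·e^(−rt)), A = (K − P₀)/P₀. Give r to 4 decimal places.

A = (17000 − 1410)/1410 = 11.05674
3860 = 17000/(1 + 11.05674·e^(−r·31)) → e^(−31r) = (4.40415 − 1)/11.05674 = 0.30788
r = −ln(0.30788)/31 = 1.17805/31

r ≈ 0.0380 per year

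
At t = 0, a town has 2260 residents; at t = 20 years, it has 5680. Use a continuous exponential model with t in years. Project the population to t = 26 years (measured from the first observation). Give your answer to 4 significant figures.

≈ 7,489 residents

r = ln(5680/2260) / 20 ≈ 0.046079 per year
P(26) = 2260 · e^(0.046079·26) = 2260 · 3.31369 ≈ 7488.94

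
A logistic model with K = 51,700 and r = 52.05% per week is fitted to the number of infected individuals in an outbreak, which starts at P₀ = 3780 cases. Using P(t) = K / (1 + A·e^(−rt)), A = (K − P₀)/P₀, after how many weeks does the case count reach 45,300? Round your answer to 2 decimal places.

A = (51700 − 3780)/3780 = 12.67725
45300 = 51700/(1 + 12.67725·e^(−0.5205t)) → 1 + 12.67725·e^(−0.5205t) = 1.14128
e^(−0.5205t) = 0.011144 → t = ln(89.73115)/0.5205 = 4.49682/0.5205

t ≈ 8.64 weeks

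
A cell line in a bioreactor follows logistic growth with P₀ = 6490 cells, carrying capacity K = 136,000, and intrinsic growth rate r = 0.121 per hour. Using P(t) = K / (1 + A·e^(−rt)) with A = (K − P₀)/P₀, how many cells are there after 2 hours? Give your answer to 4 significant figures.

≈ 8,160 cells

A = (136000 − 6490)/6490 = 19.95532
P(2) = 136000 / (1 + 19.95532·e^(−0.121·2)) = 136000 / (1 + 19.95532·0.785056)
= 136000 / 16.66604 ≈ 8160.3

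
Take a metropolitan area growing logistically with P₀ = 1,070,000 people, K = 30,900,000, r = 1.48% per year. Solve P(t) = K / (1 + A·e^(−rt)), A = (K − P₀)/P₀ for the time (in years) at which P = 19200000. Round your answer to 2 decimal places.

A = (30900000 − 1070000)/1070000 = 27.8785
19200000 = 30900000/(1 + 27.8785·e^(−0.0148t)) → 1 + 27.8785·e^(−0.0148t) = 1.60938
e^(−0.0148t) = 0.021858 → t = ln(45.74934)/0.0148 = 3.82318/0.0148

t ≈ 258.32 years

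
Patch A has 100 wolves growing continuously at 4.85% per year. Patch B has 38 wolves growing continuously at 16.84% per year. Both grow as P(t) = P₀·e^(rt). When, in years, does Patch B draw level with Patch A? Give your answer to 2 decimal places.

t ≈ 8.07 years

100·e^(0.0485t) = 38·e^(0.1684t)
100/38 = e^((0.1684 − 0.0485)t) → ln(2.63158) = 0.1199·t
t = 0.96758 / 0.1199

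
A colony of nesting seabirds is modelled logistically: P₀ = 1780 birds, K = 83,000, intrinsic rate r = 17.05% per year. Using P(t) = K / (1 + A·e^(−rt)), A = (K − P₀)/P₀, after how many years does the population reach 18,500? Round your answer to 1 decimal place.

t ≈ 15.1 years

A = (83000 − 1780)/1780 = 45.62921
18500 = 83000/(1 + 45.62921·e^(−0.1705t)) → 1 + 45.62921·e^(−0.1705t) = 4.48649
e^(−0.1705t) = 0.076409 → t = ln(13.08745)/0.1705 = 2.57165/0.1705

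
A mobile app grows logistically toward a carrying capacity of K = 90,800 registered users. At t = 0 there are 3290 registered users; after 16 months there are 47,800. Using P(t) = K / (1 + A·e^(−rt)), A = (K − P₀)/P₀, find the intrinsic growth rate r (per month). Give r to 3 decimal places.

A = (90800 − 3290)/3290 = 26.59878
47800 = 90800/(1 + 26.59878·e^(−r·16)) → e^(−16r) = (1.89958 − 1)/26.59878 = 0.03382
r = −ln(0.03382)/16 = 3.38669/16

r ≈ 0.212 per month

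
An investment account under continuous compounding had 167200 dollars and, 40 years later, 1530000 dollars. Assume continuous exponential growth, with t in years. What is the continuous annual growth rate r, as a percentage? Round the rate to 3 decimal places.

r ≈ 5.535% per year

1530000 = 167200 · e^(r·40)
e^(40r) = 1530000/167200 = 9.15072
r = ln(9.15072) / 40 = 2.21383 / 40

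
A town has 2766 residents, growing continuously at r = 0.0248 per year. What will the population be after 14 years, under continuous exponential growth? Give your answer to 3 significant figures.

≈ 3,910 residents

P(14) = 2766 · e^(0.0248·14) = 2766 · e^(0.3472)
= 2766 · 1.4151 ≈ 3914.17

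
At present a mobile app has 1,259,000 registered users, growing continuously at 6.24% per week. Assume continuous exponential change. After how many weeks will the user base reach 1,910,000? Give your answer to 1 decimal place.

1910000 = 1259000 · e^(0.0624·t)
t = ln(1910000/1259000) / 0.0624 = ln(1.51708) / 0.0624 = 0.41679 / 0.0624

t ≈ 6.7 weeks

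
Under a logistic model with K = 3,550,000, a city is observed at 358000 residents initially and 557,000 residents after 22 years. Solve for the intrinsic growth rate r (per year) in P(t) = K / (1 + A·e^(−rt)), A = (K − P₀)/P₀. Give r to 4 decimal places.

A = (3550000 − 358000)/358000 = 8.9162
557000 = 3550000/(1 + 8.9162·e^(−r·22)) → e^(−22r) = (6.37343 − 1)/8.9162 = 0.602659
r = −ln(0.602659)/22 = 0.5064/22

r ≈ 0.0230 per year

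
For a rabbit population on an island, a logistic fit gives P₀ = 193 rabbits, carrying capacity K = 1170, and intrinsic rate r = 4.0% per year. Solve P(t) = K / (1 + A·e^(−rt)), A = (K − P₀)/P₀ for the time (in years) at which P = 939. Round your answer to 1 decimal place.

A = (1170 − 193)/193 = 5.06218
939 = 1170/(1 + 5.06218·e^(−0.04t)) → 1 + 5.06218·e^(−0.04t) = 1.24601
e^(−0.04t) = 0.048597 → t = ln(20.57742)/0.04 = 3.02419/0.04

t ≈ 75.6 years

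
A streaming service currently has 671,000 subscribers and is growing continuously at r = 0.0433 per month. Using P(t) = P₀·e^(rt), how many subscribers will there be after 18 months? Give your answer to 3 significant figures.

P(18) = 671000 · e^(0.0433·18) = 671000 · e^(0.7794)
= 671000 · 2.18016 ≈ 1462889.89

≈ 1,460,000 subscribers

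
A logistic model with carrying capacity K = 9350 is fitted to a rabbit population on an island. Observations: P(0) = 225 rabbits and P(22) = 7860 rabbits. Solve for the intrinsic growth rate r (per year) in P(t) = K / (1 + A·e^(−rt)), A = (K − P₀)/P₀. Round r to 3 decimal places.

r ≈ 0.244 per year

A = (9350 − 225)/225 = 40.55556
7860 = 9350/(1 + 40.55556·e^(−r·22)) → e^(−22r) = (1.18957 − 1)/40.55556 = 0.004674
r = −ln(0.004674)/22 = 5.36568/22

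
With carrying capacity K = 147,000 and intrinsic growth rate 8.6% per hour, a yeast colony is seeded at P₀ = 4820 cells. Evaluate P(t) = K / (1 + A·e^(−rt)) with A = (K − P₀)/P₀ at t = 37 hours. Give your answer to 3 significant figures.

A = (147000 − 4820)/4820 = 29.49793
P(37) = 147000 / (1 + 29.49793·e^(−0.086·37)) = 147000 / (1 + 29.49793·0.041503)
= 147000 / 2.22424 ≈ 66090

≈ 66,100 cells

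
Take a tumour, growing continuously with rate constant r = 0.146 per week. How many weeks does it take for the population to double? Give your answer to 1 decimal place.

doubling time = ln(2) / |r| = 0.69315 / 0.146

doubling time ≈ 4.7 weeks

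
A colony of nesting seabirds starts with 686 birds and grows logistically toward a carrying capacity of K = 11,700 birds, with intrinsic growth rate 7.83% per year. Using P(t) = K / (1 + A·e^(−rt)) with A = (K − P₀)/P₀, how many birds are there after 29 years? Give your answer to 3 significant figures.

≈ 4,400 birds

A = (11700 − 686)/686 = 16.05539
P(29) = 11700 / (1 + 16.05539·e^(−0.0783·29)) = 11700 / (1 + 16.05539·0.10324)
= 11700 / 2.65756 ≈ 4402.54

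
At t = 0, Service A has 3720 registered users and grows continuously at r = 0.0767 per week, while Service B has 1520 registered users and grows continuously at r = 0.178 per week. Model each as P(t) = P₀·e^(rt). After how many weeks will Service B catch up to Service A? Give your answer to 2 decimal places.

t ≈ 8.84 weeks

3720·e^(0.0767t) = 1520·e^(0.178t)
3720/1520 = e^((0.178 − 0.0767)t) → ln(2.44737) = 0.1013·t
t = 0.89501 / 0.1013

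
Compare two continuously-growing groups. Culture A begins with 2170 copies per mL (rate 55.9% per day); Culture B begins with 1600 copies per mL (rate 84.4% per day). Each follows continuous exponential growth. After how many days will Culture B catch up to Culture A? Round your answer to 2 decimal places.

t ≈ 1.07 days

2170·e^(0.559t) = 1600·e^(0.844t)
2170/1600 = e^((0.844 − 0.559)t) → ln(1.35625) = 0.285·t
t = 0.30472 / 0.285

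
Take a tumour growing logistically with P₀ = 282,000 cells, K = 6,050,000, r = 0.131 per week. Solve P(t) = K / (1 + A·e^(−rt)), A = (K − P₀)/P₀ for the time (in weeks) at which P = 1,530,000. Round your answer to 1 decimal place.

t ≈ 14.8 weeks

A = (6050000 − 282000)/282000 = 20.4539
1530000 = 6050000/(1 + 20.4539·e^(−0.131t)) → 1 + 20.4539·e^(−0.131t) = 3.95425
e^(−0.131t) = 0.144434 → t = ln(6.92355)/0.131 = 1.93493/0.131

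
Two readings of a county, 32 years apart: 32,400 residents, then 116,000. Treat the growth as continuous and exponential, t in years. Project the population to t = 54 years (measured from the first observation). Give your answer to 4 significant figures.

≈ 278,800 residents

r = ln(116000/32400) / 32 ≈ 0.039857 per year
P(54) = 32400 · e^(0.039857·54) = 32400 · 8.60455 ≈ 278787.41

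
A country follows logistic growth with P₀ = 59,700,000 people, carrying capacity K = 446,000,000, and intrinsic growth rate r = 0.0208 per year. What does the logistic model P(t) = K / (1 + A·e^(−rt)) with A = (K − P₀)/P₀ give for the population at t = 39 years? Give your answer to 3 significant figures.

A = (446000000 − 59700000)/59700000 = 6.47069
P(39) = 446000000 / (1 + 6.47069·e^(−0.0208·39)) = 446000000 / (1 + 6.47069·0.444325)
= 446000000 / 3.87509 ≈ 115094248.67

≈ 115,000,000 people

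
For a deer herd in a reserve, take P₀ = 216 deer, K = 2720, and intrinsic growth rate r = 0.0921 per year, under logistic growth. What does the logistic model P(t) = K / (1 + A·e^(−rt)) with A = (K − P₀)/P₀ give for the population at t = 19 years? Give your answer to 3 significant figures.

A = (2720 − 216)/216 = 11.59259
P(19) = 2720 / (1 + 11.59259·e^(−0.0921·19)) = 2720 / (1 + 11.59259·0.173791)
= 2720 / 3.01469 ≈ 902.25

≈ 902 deer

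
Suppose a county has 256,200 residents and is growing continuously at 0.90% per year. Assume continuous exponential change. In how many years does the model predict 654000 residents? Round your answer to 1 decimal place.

654000 = 256200 · e^(0.009·t)
t = ln(654000/256200) / 0.009 = ln(2.55269) / 0.009 = 0.93715 / 0.009

t ≈ 104.1 years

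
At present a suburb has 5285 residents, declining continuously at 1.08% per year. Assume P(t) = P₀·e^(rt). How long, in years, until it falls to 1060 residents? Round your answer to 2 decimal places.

t ≈ 148.76 years

1060 = 5285 · e^(-0.0108·t)
t = ln(1060/5285) / -0.0108 = ln(0.20057) / -0.0108 = -1.6066 / -0.0108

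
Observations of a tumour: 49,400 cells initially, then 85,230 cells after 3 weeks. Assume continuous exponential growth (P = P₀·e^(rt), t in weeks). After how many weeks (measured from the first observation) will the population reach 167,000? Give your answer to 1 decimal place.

r = ln(85230/49400) / 3 ≈ 0.181801 per week
t = ln(167000/49400) / r = 1.21804 / 0.181801 ≈ 6.7

t ≈ 6.7 weeks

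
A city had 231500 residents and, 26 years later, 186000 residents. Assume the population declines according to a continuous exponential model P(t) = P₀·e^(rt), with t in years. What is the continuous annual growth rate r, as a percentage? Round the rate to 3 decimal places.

186000 = 231500 · e^(r·26)
e^(26r) = 186000/231500 = 0.80346
r = ln(0.80346) / 26 = -0.21883 / 26

r ≈ -0.842% per year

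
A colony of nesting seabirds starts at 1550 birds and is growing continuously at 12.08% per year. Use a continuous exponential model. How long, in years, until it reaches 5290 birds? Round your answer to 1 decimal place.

t ≈ 10.2 years

5290 = 1550 · e^(0.1208·t)
t = ln(5290/1550) / 0.1208 = ln(3.4129) / 0.1208 = 1.22756 / 0.1208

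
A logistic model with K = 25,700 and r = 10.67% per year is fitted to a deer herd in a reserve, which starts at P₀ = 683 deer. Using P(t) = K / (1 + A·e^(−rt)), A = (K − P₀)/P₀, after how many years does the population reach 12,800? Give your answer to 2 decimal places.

A = (25700 − 683)/683 = 36.62811
12800 = 25700/(1 + 36.62811·e^(−0.1067t)) → 1 + 36.62811·e^(−0.1067t) = 2.00781
e^(−0.1067t) = 0.027515 → t = ln(36.34417)/0.1067 = 3.59303/0.1067

t ≈ 33.67 years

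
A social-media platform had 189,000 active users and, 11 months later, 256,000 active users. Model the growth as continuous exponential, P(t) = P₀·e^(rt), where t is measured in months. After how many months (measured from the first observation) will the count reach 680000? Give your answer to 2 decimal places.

r = ln(256000/189000) / 11 ≈ 0.027585 per month
t = ln(680000/189000) / r = 1.28035 / 0.027585 ≈ 46.415

t ≈ 46.42 months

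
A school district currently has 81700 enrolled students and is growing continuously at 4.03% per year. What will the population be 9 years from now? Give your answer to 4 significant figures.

P(9) = 81700 · e^(0.0403·9) = 81700 · e^(0.3627)
= 81700 · 1.4372 ≈ 117419.62

≈ 117,400 enrolled students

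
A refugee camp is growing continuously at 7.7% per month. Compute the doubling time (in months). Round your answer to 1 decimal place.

doubling time = ln(2) / |r| = 0.69315 / 0.077

doubling time ≈ 9.0 months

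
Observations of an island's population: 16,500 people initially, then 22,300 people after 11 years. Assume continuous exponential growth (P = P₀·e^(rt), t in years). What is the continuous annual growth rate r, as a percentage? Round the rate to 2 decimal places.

22300 = 16500 · e^(r·11)
e^(11r) = 22300/16500 = 1.35152
r = ln(1.35152) / 11 = 0.30123 / 11

r ≈ 2.74% per year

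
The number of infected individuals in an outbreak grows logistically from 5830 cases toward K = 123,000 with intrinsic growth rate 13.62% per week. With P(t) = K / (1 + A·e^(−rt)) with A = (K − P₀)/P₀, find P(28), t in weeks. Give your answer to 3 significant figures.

A = (123000 − 5830)/5830 = 20.09777
P(28) = 123000 / (1 + 20.09777·e^(−0.1362·28)) = 123000 / (1 + 20.09777·0.022069)
= 123000 / 1.44353 ≈ 85207.82

≈ 85,200 cases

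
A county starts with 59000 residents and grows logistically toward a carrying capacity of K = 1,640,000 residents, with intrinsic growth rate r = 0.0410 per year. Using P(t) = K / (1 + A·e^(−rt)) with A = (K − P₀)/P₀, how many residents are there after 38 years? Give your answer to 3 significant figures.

≈ 247,000 residents

A = (1640000 − 59000)/59000 = 26.79661
P(38) = 1640000 / (1 + 26.79661·e^(−0.041·38)) = 1640000 / (1 + 26.79661·0.210557)
= 1640000 / 6.64221 ≈ 246905.87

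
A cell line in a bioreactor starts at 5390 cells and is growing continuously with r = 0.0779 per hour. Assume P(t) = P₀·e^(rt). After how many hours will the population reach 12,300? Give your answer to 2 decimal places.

t ≈ 10.59 hours

12300 = 5390 · e^(0.0779·t)
t = ln(12300/5390) / 0.0779 = ln(2.282) / 0.0779 = 0.82505 / 0.0779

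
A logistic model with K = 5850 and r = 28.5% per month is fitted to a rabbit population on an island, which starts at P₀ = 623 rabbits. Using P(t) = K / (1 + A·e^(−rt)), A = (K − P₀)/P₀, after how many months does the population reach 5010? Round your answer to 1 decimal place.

A = (5850 − 623)/623 = 8.39005
5010 = 5850/(1 + 8.39005·e^(−0.285t)) → 1 + 8.39005·e^(−0.285t) = 1.16766
e^(−0.285t) = 0.019984 → t = ln(50.04064)/0.285 = 3.91284/0.285

t ≈ 13.7 months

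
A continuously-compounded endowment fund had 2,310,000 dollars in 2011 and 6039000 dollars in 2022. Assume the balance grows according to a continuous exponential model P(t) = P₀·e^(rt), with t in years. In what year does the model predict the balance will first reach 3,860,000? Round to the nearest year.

year 2017

r = ln(6039000/2310000) / 11 = 0.96099/11 ≈ 0.087363 per year
t = ln(3860000/2310000) / r = 0.51342/0.087363 ≈ 5.88 years after 2011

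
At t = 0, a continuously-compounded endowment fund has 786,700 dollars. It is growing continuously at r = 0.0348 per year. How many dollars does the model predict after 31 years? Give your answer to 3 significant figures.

P(31) = 786700 · e^(0.0348·31) = 786700 · e^(1.0788)
= 786700 · 2.94115 ≈ 2313801.17

≈ 2,310,000 dollars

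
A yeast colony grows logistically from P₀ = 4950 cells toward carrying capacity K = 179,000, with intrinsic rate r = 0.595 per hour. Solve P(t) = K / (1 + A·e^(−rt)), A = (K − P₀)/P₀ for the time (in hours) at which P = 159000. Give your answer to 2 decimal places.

t ≈ 9.47 hours

A = (179000 − 4950)/4950 = 35.16162
159000 = 179000/(1 + 35.16162·e^(−0.595t)) → 1 + 35.16162·e^(−0.595t) = 1.12579
e^(−0.595t) = 0.003577 → t = ln(279.53485)/0.595 = 5.63313/0.595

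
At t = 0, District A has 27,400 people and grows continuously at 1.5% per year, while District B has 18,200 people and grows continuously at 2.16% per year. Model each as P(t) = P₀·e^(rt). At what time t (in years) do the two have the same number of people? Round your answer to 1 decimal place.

27400·e^(0.015t) = 18200·e^(0.0216t)
27400/18200 = e^((0.0216 − 0.015)t) → ln(1.50549) = 0.0066·t
t = 0.40912 / 0.0066

t ≈ 62.0 years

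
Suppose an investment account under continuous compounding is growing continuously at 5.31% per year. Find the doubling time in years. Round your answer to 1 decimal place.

doubling time ≈ 13.1 years

doubling time = ln(2) / |r| = 0.69315 / 0.0531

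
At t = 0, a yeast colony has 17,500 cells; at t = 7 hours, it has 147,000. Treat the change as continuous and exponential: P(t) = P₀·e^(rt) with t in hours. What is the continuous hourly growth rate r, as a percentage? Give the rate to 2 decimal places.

147000 = 17500 · e^(r·7)
e^(7r) = 147000/17500 = 8.4
r = ln(8.4) / 7 = 2.12823 / 7

r ≈ 30.40% per hour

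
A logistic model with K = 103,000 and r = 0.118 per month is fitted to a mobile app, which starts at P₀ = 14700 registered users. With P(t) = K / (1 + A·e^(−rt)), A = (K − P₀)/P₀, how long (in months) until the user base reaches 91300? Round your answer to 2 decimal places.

t ≈ 32.61 months

A = (103000 − 14700)/14700 = 6.0068
91300 = 103000/(1 + 6.0068·e^(−0.118t)) → 1 + 6.0068·e^(−0.118t) = 1.12815
e^(−0.118t) = 0.021334 → t = ln(46.8736)/0.118 = 3.84745/0.118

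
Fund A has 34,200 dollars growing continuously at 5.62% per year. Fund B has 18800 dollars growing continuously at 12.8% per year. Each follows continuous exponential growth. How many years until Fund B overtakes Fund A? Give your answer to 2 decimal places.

34200·e^(0.0562t) = 18800·e^(0.128t)
34200/18800 = e^((0.128 − 0.0562)t) → ln(1.81915) = 0.0718·t
t = 0.59837 / 0.0718

t ≈ 8.33 years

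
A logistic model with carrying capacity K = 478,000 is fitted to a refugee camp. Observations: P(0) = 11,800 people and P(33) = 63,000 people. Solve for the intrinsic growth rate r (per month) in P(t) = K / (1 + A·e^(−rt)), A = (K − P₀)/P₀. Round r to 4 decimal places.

A = (478000 − 11800)/11800 = 39.50847
63000 = 478000/(1 + 39.50847·e^(−r·33)) → e^(−33r) = (7.5873 − 1)/39.50847 = 0.166731
r = −ln(0.166731)/33 = 1.79137/33

r ≈ 0.0543 per month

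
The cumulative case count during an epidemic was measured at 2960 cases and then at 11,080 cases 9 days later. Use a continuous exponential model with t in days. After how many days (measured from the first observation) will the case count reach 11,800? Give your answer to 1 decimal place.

t ≈ 9.4 days

r = ln(11080/2960) / 9 ≈ 0.146661 per day
t = ln(11800/2960) / r = 1.38291 / 0.146661 ≈ 9.429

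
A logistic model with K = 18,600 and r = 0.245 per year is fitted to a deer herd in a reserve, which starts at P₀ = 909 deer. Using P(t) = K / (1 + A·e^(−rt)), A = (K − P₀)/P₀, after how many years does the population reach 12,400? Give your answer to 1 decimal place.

t ≈ 14.9 years

A = (18600 − 909)/909 = 19.46205
12400 = 18600/(1 + 19.46205·e^(−0.245t)) → 1 + 19.46205·e^(−0.245t) = 1.5
e^(−0.245t) = 0.025691 → t = ln(38.92409)/0.245 = 3.66161/0.245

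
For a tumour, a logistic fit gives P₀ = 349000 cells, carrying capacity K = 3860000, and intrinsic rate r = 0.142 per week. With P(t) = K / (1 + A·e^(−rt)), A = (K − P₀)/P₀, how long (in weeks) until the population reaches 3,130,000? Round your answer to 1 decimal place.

t ≈ 26.5 weeks

A = (3860000 − 349000)/349000 = 10.06017
3130000 = 3860000/(1 + 10.06017·e^(−0.142t)) → 1 + 10.06017·e^(−0.142t) = 1.23323
e^(−0.142t) = 0.023183 → t = ln(43.13471)/0.142 = 3.76433/0.142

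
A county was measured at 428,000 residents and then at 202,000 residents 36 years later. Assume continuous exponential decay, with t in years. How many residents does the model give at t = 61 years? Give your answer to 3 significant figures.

r = ln(202000/428000) / 36 ≈ -0.020857 per year
P(61) = 428000 · e^(-0.020857·61) = 428000 · 0.28019 ≈ 119921.85

≈ 120,000 residents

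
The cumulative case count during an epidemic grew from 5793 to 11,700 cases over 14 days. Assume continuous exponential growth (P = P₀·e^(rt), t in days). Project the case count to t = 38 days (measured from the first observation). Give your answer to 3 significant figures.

r = ln(11700/5793) / 14 ≈ 0.05021 per day
P(38) = 5793 · e^(0.05021·38) = 5793 · 6.73943 ≈ 39041.55

≈ 39,000 cases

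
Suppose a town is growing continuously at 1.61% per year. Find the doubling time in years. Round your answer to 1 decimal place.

doubling time = ln(2) / |r| = 0.69315 / 0.0161

doubling time ≈ 43.1 years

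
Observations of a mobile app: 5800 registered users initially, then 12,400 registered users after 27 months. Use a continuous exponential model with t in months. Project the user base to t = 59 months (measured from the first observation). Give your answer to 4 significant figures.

r = ln(12400/5800) / 27 ≈ 0.028142 per month
P(59) = 5800 · e^(0.028142·59) = 5800 · 5.26135 ≈ 30515.84

≈ 30,520 registered users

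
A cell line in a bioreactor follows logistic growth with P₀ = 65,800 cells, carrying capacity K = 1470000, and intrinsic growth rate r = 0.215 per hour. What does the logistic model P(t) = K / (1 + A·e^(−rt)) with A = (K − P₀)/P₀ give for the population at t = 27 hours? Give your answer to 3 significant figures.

≈ 1,380,000 cells

A = (1470000 − 65800)/65800 = 21.34043
P(27) = 1470000 / (1 + 21.34043·e^(−0.215·27)) = 1470000 / (1 + 21.34043·0.003012)
= 1470000 / 1.06429 ≈ 1381206.3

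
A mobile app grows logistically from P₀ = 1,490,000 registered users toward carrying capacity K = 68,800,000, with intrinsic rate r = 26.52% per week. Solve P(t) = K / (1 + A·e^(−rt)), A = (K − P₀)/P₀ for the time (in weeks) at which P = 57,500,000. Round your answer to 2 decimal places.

t ≈ 20.50 weeks

A = (68800000 − 1490000)/1490000 = 45.1745
57500000 = 68800000/(1 + 45.1745·e^(−0.2652t)) → 1 + 45.1745·e^(−0.2652t) = 1.19652
e^(−0.2652t) = 0.00435 → t = ln(229.87023)/0.2652 = 5.43751/0.2652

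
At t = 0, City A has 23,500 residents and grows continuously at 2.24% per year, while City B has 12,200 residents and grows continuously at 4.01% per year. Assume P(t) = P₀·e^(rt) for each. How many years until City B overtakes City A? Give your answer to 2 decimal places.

t ≈ 37.04 years

23500·e^(0.0224t) = 12200·e^(0.0401t)
23500/12200 = e^((0.0401 − 0.0224)t) → ln(1.92623) = 0.0177·t
t = 0.65556 / 0.0177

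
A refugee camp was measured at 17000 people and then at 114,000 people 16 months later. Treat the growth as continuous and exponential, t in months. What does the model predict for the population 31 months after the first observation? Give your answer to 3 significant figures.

r = ln(114000/17000) / 16 ≈ 0.118937 per month
P(31) = 17000 · e^(0.118937·31) = 17000 · 39.92624 ≈ 678746

≈ 679,000 people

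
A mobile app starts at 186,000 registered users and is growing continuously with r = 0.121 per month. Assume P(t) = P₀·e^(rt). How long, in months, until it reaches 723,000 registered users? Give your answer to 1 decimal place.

t ≈ 11.2 months

723000 = 186000 · e^(0.121·t)
t = ln(723000/186000) / 0.121 = ln(3.8871) / 0.121 = 1.35766 / 0.121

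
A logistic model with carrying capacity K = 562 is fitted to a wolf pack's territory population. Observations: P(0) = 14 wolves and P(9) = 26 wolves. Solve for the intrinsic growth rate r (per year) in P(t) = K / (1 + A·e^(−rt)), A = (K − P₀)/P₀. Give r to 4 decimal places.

r ≈ 0.0712 per year

A = (562 − 14)/14 = 39.14286
26 = 562/(1 + 39.14286·e^(−r·9)) → e^(−9r) = (21.61538 − 1)/39.14286 = 0.52667
r = −ln(0.52667)/9 = 0.64118/9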